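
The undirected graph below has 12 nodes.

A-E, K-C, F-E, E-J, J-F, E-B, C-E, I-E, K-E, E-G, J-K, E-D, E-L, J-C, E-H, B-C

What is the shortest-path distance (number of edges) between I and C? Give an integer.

2

One shortest route is I – E – C, which uses 2 edges, and I and C are not directly tied, so nothing shorter exists. So d(I,C) = 2.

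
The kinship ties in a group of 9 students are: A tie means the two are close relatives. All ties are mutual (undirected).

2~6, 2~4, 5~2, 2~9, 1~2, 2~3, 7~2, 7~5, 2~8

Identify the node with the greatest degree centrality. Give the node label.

2

Degrees — 1:1, 2:8, 3:1, 4:1, 5:2, 6:1, 7:2, 8:1, 9:1.
The maximum is 8, attained only by 2.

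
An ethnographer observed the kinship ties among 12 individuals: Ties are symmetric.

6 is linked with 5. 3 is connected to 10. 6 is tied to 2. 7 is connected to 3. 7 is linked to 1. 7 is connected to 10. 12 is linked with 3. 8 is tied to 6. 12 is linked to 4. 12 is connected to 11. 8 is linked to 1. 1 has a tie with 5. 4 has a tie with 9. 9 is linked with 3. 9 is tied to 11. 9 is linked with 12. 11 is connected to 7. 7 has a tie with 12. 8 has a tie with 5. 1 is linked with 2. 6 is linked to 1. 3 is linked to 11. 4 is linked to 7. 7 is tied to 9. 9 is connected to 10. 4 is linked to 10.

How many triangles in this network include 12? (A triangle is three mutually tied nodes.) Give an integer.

8

12's neighbors: 3, 4, 7, 9, and 11.
Neighbor pairs that are themselves tied: 12–3–7; 12–3–9; 12–3–11; 12–4–7; 12–4–9; 12–7–9; 12–7–11; 12–9–11. Each forms one triangle with 12, for 8 in total.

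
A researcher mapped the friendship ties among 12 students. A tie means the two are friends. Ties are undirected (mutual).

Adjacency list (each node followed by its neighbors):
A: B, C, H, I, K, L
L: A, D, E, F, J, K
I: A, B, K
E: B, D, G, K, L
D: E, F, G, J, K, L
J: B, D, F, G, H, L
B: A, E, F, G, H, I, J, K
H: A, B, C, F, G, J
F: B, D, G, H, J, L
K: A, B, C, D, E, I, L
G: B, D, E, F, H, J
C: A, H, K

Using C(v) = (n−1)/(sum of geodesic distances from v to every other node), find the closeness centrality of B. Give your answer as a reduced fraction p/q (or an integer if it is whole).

Distances from B: A:1, C:2, D:2, E:1, F:1, G:1, H:1, I:1, J:1, K:1, L:2. Sum = 14.
n = 12, so closeness = 11/14.

11/14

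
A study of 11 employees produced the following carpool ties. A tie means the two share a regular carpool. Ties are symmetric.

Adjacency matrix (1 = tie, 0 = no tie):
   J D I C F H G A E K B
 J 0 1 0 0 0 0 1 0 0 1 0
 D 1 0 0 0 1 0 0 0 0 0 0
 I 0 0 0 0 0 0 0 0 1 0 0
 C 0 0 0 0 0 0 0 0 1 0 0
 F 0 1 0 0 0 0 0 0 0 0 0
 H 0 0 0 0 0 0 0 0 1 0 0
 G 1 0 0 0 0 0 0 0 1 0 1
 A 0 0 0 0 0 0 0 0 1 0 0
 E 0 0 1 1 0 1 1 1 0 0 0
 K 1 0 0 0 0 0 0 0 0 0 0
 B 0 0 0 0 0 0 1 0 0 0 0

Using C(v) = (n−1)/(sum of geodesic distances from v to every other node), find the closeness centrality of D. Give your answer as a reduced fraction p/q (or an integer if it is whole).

5/14

Distances from D: A:4, B:3, C:4, E:3, F:1, G:2, H:4, I:4, J:1, K:2. Sum = 28.
n = 11, so closeness = 10/28 = 5/14.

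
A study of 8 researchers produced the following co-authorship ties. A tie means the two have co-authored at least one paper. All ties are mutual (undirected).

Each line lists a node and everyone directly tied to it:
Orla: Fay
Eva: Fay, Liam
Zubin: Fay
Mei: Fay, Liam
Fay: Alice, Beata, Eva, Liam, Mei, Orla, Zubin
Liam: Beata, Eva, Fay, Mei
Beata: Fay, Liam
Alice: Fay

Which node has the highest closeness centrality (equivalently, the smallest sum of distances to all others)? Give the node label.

Fay

Farness (sum of distances to all others) for each node — Alice:13, Beata:12, Eva:12, Fay:7, Liam:10, Mei:12, Orla:13, Zubin:13.
The smallest farness is 7, for Fay, so Fay has the highest closeness.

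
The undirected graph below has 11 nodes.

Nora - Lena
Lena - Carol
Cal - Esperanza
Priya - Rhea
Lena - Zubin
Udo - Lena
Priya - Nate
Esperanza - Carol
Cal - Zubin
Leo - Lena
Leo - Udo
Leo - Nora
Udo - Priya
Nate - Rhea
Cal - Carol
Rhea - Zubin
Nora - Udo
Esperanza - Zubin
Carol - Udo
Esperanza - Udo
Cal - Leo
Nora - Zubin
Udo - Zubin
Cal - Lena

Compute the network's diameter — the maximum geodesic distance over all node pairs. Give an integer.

Eccentricity of each node (its greatest distance to any other): Cal:3, Carol:3, Esperanza:3, Lena:3, Leo:3, Nate:3, Nora:3, Priya:3, Rhea:3, Udo:2, Zubin:2.
The maximum eccentricity is 3, realized for instance by the pair Leo–Nate via Leo – Udo – Priya – Nate. So the diameter is 3.

3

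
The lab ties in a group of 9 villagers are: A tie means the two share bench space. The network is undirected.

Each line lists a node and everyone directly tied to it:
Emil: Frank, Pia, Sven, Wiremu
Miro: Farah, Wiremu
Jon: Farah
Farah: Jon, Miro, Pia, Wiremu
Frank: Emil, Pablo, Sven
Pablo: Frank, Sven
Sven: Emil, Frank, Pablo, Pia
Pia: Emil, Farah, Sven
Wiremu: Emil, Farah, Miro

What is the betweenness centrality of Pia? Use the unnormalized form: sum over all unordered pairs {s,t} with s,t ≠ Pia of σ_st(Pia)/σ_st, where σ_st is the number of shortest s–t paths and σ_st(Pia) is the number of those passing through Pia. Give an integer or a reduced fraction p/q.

Pairs whose geodesics pass through Pia — Miro–Sven: 1/2; Miro–Pablo: 1/3; Emil–Jon: 1/2; Emil–Farah: 1/2; Jon–Frank: 2/3; Jon–Sven: 1; Jon–Pablo: 1; Frank–Farah: 2/3; Sven–Farah: 1; Pablo–Farah: 1.
All other pairs contribute 0.
Summing the contributions gives betweenness(Pia) = 43/6.

43/6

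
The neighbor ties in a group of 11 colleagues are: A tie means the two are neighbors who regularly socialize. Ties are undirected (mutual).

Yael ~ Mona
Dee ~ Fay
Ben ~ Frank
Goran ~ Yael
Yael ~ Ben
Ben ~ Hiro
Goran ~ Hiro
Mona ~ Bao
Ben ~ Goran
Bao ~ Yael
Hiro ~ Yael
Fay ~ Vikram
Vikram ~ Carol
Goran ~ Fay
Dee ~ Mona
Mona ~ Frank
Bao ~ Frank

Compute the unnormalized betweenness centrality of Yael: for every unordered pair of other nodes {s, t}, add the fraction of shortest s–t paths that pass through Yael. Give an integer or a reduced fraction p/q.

22/3

Pairs whose geodesics pass through Yael — Carol–Bao: 1/2; Vikram–Bao: 1/2; Fay–Bao: 1/2; Dee–Hiro: 1/2; Dee–Ben: 1/3; Mona–Goran: 1; Mona–Hiro: 1; Mona–Ben: 1/2; Bao–Goran: 1; Bao–Hiro: 1; Bao–Ben: 1/2.
All other pairs contribute 0.
Summing the contributions gives betweenness(Yael) = 22/3.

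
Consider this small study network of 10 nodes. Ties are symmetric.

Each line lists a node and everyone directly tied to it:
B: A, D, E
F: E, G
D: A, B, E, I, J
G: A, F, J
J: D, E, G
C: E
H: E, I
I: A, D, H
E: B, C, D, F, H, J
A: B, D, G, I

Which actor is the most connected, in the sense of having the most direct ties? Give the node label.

Degrees — A:4, B:3, C:1, D:5, E:6, F:2, G:3, H:2, I:3, J:3.
The maximum is 6, attained only by E.

E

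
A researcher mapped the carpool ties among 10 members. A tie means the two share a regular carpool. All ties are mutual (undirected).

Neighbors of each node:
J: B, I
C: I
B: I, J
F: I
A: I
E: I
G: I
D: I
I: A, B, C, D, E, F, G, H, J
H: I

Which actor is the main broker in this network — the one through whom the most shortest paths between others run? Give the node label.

I

Unnormalized betweenness of each node: A:0, B:0, C:0, D:0, E:0, F:0, G:0, H:0, I:35, J:0.
I has the largest value, 35, making it the main broker — the node through which the most shortest paths run.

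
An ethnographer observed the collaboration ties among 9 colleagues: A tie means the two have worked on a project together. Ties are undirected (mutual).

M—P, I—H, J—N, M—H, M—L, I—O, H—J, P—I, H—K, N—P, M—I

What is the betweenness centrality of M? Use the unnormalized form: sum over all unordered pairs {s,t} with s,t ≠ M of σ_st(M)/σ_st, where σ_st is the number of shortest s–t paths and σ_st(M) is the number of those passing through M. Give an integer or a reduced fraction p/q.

8

Pairs whose geodesics pass through M — H–L: 1; H–P: 1/2; O–L: 1; J–L: 1; L–I: 1; L–P: 1; L–K: 1; L–N: 1; P–K: 1/2.
All other pairs contribute 0.
Summing the contributions gives betweenness(M) = 8.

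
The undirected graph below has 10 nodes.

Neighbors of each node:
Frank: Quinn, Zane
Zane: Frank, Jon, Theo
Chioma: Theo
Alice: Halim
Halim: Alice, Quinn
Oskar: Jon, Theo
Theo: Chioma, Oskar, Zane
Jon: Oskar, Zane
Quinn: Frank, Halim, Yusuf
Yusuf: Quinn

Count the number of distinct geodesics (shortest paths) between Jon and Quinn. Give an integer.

The shortest distance is 3, and the only length-3 path is Jon–Zane–Frank–Quinn. So there is exactly 1 shortest path.

1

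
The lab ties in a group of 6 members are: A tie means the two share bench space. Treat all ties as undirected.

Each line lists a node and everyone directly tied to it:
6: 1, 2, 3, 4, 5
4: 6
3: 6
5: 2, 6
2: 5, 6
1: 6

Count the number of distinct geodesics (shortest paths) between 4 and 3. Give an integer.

The shortest distance is 2, and the only length-2 path is 4–6–3. So there is exactly 1 shortest path.

1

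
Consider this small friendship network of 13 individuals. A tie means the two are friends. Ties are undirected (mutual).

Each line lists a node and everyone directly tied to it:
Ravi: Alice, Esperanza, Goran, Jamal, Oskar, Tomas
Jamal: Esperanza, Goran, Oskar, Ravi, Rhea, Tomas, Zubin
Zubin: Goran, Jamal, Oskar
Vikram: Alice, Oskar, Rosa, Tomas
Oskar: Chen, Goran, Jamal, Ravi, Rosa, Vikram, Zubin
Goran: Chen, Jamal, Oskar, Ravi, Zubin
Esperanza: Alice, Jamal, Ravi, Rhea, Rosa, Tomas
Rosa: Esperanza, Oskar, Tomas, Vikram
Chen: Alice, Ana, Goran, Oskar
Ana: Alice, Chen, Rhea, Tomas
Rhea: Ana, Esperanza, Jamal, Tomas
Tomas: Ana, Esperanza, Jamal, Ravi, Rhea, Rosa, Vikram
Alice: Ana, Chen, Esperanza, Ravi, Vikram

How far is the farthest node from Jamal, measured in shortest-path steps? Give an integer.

Distances from Jamal: Alice:2, Ana:2, Chen:2, Esperanza:1, Goran:1, Oskar:1, Ravi:1, Rhea:1, Rosa:2, Tomas:1, Vikram:2, Zubin:1.
The largest is 2 (to Alice, Chen, Rosa, Vikram, and Ana), so the eccentricity of Jamal is 2.

2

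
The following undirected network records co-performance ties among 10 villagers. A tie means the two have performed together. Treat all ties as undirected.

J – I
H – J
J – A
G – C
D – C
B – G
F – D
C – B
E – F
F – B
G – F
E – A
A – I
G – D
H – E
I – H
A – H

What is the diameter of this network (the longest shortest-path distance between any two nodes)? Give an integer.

5

Eccentricity of each node (its greatest distance to any other): A:4, B:4, C:5, D:4, E:3, F:3, G:4, H:4, I:5, J:5.
The maximum eccentricity is 5, realized for instance by the pair I–C via I – A – E – F – G – C. So the diameter is 5.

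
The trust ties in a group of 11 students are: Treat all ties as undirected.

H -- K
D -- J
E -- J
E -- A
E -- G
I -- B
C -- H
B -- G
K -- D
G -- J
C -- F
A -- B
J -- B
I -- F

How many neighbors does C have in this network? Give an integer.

2

C is directly tied to F and H. That is 2 neighbors, so the degree of C is 2.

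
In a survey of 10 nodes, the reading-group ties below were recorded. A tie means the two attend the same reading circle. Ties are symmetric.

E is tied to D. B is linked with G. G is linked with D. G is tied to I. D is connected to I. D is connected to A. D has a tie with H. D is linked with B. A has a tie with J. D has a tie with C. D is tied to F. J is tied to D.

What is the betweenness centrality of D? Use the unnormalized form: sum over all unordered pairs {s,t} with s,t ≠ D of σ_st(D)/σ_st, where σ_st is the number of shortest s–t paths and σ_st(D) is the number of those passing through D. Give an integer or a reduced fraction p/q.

Pairs whose geodesics pass through D — J–B: 1; J–F: 1; J–C: 1; J–E: 1; J–H: 1; J–G: 1; J–I: 1; B–F: 1; B–C: 1; B–E: 1; B–H: 1; B–A: 1; B–I: 1/2; F–C: 1 … (+19 more pairs).
All other pairs contribute 0.
Summing the contributions gives betweenness(D) = 65/2.

65/2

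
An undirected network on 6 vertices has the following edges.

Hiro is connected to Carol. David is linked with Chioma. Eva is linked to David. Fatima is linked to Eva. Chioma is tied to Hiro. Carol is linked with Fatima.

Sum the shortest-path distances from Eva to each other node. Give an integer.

9

Distances from Eva: Carol:2, Chioma:2, David:1, Fatima:1, Hiro:3.
Sum = 2 + 2 + 1 + 1 + 3 = 9.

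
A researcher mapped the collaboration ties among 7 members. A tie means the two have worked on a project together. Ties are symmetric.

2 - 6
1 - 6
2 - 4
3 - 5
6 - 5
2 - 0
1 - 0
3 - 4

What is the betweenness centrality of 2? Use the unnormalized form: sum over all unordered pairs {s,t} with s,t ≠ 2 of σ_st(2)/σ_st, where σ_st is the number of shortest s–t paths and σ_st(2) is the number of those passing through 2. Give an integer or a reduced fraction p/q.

5

Pairs whose geodesics pass through 2 — 5–0: 1/2; 6–0: 1/2; 6–4: 1; 1–4: 2/2; 0–4: 1; 0–3: 1.
All other pairs contribute 0.
Summing the contributions gives betweenness(2) = 5.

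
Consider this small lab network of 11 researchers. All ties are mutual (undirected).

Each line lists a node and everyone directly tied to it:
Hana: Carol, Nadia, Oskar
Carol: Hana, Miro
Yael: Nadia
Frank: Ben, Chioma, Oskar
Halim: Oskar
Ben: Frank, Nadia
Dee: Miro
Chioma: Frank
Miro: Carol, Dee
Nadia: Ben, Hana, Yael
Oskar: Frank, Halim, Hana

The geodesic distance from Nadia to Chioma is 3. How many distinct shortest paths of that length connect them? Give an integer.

1

The shortest distance is 3, and the only length-3 path is Nadia–Ben–Frank–Chioma. So there is exactly 1 shortest path.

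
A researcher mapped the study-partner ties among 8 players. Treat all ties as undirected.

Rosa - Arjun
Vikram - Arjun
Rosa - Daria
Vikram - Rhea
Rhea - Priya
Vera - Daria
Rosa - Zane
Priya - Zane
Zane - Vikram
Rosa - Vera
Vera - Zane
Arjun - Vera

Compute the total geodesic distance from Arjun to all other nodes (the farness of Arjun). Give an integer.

Distances from Arjun: Daria:2, Priya:3, Rhea:2, Rosa:1, Vera:1, Vikram:1, Zane:2.
Sum = 2 + 3 + 2 + 1 + 1 + 1 + 2 = 12.

12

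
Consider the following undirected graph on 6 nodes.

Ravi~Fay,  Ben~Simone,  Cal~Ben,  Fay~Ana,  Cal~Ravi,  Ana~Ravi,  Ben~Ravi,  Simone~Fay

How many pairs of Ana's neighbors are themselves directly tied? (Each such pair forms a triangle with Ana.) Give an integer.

1

Ana's neighbors: Fay and Ravi.
Neighbor pairs that are themselves tied: Ana–Fay–Ravi. Each forms one triangle with Ana, for 1 in total.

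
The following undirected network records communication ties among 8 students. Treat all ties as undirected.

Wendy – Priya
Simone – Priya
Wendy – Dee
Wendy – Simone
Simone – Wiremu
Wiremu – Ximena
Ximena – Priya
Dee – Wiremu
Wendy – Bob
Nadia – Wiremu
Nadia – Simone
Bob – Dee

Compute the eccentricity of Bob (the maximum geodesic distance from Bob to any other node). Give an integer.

3

Distances from Bob: Dee:1, Nadia:3, Priya:2, Simone:2, Wendy:1, Wiremu:2, Ximena:3.
The largest is 3 (to Ximena and Nadia), so the eccentricity of Bob is 3.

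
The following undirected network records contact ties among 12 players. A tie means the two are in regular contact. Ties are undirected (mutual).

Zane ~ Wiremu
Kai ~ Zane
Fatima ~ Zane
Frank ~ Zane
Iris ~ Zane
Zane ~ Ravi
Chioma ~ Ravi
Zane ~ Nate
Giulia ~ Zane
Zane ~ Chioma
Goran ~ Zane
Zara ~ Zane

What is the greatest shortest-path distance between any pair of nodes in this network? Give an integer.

2

Eccentricity of each node (its greatest distance to any other): Chioma:2, Fatima:2, Frank:2, Giulia:2, Goran:2, Iris:2, Kai:2, Nate:2, Ravi:2, Wiremu:2, Zane:1, Zara:2.
The maximum eccentricity is 2, realized for instance by the pair Iris–Nate via Iris – Zane – Nate. So the diameter is 2.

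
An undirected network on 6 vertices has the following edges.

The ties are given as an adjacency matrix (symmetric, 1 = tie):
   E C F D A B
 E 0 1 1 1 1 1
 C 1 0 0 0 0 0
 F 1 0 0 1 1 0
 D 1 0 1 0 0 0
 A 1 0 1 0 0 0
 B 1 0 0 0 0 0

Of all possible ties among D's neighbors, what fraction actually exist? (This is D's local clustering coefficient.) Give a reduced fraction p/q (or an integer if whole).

D's neighbors: E and F (k = 2).
Possible neighbor pairs: C(2,2) = 1. Edges among them: E–F → e = 1.
Clustering(D) = 1/1.

1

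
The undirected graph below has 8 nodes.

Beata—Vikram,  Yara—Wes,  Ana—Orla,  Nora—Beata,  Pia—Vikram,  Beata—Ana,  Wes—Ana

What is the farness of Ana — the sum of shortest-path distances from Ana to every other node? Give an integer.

12

Distances from Ana: Beata:1, Nora:2, Orla:1, Pia:3, Vikram:2, Wes:1, Yara:2.
Sum = 1 + 2 + 1 + 3 + 2 + 1 + 2 = 12.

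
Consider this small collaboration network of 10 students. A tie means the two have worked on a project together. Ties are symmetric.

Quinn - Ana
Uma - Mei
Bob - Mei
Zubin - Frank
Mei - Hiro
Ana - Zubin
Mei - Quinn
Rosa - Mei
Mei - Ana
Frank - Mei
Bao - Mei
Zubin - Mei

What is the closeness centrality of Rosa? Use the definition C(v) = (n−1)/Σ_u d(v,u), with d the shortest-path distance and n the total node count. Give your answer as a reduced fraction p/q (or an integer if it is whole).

Distances from Rosa: Ana:2, Bao:2, Bob:2, Frank:2, Hiro:2, Mei:1, Quinn:2, Uma:2, Zubin:2. Sum = 17.
n = 10, so closeness = 9/17.

9/17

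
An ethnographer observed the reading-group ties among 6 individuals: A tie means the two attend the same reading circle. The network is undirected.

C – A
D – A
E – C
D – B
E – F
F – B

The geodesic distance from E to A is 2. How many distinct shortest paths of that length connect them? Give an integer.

1

The shortest distance is 2, and the only length-2 path is E–C–A. So there is exactly 1 shortest path.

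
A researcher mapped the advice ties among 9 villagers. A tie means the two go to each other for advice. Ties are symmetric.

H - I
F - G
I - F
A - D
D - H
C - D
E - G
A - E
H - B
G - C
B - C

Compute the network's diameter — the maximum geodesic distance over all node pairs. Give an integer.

3

Eccentricity of each node (its greatest distance to any other): A:3, B:3, C:3, D:3, E:3, F:3, G:3, H:3, I:3.
The maximum eccentricity is 3, realized for instance by the pair A–F via A – E – G – F. So the diameter is 3.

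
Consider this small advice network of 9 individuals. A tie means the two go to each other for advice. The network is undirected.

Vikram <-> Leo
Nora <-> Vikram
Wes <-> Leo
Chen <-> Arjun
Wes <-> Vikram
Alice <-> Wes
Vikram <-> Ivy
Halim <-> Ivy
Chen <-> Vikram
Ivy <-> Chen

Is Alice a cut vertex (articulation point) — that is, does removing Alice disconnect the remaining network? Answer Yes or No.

No

Even without Alice, every remaining node can still reach every other (the residual graph is connected), so Alice is not a cut vertex.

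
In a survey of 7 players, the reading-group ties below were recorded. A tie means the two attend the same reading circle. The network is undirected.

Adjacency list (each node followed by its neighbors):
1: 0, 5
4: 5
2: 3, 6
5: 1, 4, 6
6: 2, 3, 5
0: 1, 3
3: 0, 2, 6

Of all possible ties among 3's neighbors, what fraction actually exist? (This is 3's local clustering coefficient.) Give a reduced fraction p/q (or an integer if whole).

3's neighbors: 0, 2, and 6 (k = 3).
Possible neighbor pairs: C(3,2) = 3. Edges among them: 2–6 → e = 1.
Clustering(3) = 1/3.

1/3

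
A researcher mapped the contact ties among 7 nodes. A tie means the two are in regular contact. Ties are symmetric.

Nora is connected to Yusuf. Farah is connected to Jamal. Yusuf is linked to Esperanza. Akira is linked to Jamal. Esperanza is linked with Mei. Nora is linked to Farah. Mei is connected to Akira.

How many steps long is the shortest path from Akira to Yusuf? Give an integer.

3

One shortest route is Akira – Mei – Esperanza – Yusuf, which uses 3 edges, and at distance 2 from Akira we only reach {Esperanza, Farah}, which does not include Yusuf. So d(Akira,Yusuf) = 3.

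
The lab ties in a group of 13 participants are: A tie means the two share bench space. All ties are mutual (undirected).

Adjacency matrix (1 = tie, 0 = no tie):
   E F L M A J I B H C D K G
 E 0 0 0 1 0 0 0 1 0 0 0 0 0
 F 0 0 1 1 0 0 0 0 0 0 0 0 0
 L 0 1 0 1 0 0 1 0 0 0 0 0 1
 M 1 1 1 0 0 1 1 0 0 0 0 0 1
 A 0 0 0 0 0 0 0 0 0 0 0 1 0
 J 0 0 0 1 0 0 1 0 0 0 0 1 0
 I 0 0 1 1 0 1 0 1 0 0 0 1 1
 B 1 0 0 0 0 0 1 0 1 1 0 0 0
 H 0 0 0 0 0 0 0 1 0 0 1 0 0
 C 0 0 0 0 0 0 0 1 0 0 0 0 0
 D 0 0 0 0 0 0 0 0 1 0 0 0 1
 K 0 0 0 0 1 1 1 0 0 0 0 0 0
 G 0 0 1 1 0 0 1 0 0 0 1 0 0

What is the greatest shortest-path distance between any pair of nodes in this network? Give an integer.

Eccentricity of each node (its greatest distance to any other): A:4, B:3, C:4, D:4, E:4, F:4, G:3, H:4, I:2, J:3, K:3, L:3, M:3.
The maximum eccentricity is 4, realized for instance by the pair E–A via E – M – J – K – A. So the diameter is 4.

4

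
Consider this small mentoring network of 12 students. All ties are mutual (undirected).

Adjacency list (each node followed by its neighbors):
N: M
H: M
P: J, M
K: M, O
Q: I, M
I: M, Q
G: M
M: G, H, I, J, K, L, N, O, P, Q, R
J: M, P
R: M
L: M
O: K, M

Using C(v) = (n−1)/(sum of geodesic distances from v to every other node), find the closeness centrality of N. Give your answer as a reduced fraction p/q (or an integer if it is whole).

Distances from N: G:2, H:2, I:2, J:2, K:2, L:2, M:1, O:2, P:2, Q:2, R:2. Sum = 21.
n = 12, so closeness = 11/21.

11/21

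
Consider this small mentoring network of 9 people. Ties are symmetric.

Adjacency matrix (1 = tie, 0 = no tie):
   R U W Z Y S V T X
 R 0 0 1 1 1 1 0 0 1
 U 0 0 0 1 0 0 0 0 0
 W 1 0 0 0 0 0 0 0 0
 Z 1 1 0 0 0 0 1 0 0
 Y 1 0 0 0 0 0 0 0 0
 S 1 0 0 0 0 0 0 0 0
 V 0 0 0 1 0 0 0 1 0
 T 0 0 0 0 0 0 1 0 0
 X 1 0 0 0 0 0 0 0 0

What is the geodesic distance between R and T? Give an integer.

3

One shortest route is R – Z – V – T, which uses 3 edges, and at distance 2 from R we only reach {U, V}, which does not include T. So d(R,T) = 3.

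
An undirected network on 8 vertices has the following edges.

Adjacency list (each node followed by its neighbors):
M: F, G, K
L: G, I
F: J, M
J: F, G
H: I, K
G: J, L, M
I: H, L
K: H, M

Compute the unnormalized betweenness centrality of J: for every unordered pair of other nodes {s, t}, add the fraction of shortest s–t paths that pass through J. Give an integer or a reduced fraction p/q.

4/3

Pairs whose geodesics pass through J — F–G: 1/2; F–L: 1/2; F–I: 1/3.
All other pairs contribute 0.
Summing the contributions gives betweenness(J) = 4/3.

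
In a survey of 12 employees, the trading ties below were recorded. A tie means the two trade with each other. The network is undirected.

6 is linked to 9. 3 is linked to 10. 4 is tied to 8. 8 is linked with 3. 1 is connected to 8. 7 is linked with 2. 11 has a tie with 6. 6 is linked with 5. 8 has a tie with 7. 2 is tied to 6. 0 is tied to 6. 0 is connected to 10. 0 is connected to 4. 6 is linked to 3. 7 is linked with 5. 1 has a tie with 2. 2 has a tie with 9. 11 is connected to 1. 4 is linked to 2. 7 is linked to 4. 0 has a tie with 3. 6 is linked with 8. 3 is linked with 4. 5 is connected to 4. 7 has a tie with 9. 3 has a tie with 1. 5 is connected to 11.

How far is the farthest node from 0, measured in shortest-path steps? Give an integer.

2

Distances from 0: 1:2, 2:2, 3:1, 4:1, 5:2, 6:1, 7:2, 8:2, 9:2, 10:1, 11:2.
The largest is 2 (to 7, 8, 2, 5, 9, 11, and 1), so the eccentricity of 0 is 2.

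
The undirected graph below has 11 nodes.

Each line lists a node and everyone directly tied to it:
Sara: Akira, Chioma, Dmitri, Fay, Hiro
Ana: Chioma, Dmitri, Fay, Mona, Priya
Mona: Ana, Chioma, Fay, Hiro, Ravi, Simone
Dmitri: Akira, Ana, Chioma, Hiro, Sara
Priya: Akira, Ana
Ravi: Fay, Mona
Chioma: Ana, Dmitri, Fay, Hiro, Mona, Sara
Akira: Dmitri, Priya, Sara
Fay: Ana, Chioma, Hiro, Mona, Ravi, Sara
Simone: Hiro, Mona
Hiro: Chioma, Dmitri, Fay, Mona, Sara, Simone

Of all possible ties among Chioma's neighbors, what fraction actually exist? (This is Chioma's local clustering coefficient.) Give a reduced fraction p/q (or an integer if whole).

2/3

Chioma's neighbors: Ana, Dmitri, Fay, Hiro, Mona, and Sara (k = 6).
Possible neighbor pairs: C(6,2) = 15. Edges among them: Ana–Dmitri, Ana–Fay, Ana–Mona, Dmitri–Hiro, Dmitri–Sara, Fay–Hiro, Fay–Mona, Fay–Sara, Hiro–Mona, Hiro–Sara → e = 10.
Clustering(Chioma) = 10/15 = 2/3.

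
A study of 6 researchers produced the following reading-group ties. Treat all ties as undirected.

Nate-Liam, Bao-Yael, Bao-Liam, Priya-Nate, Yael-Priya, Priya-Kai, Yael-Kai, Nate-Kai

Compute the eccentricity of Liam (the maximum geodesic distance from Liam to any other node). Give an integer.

Distances from Liam: Bao:1, Kai:2, Nate:1, Priya:2, Yael:2.
The largest is 2 (to Yael, Priya, and Kai), so the eccentricity of Liam is 2.

2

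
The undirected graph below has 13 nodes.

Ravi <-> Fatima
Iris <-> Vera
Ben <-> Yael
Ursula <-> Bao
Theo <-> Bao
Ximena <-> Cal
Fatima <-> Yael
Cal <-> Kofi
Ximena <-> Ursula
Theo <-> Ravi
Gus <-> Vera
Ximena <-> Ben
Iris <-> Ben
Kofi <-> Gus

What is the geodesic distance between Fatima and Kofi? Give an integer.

One shortest route is Fatima – Yael – Ben – Ximena – Cal – Kofi, which uses 5 edges, and at distance 4 from Fatima we only reach {Cal, Ursula, Vera}, which does not include Kofi. So d(Fatima,Kofi) = 5.

5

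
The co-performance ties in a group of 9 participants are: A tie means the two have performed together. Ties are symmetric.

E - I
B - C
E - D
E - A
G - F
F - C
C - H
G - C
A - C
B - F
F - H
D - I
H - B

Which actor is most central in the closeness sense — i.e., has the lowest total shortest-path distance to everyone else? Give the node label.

C

Farness (sum of distances to all others) for each node — A:14, B:18, C:13, D:23, E:17, F:17, G:19, H:18, I:23.
The smallest farness is 13, for C, so C has the highest closeness.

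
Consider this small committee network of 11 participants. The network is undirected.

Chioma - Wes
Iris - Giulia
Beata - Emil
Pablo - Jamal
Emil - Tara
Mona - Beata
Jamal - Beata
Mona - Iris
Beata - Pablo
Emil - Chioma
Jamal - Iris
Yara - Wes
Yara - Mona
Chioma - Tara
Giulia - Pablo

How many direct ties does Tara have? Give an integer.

2

Tara is directly tied to Chioma and Emil. That is 2 neighbors, so the degree of Tara is 2.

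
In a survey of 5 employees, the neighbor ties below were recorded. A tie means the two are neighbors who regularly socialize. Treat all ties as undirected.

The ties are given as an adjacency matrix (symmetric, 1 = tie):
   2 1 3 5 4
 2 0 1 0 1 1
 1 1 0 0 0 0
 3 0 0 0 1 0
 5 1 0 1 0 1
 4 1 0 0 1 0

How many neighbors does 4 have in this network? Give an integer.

4 is directly tied to 2 and 5. That is 2 neighbors, so the degree of 4 is 2.

2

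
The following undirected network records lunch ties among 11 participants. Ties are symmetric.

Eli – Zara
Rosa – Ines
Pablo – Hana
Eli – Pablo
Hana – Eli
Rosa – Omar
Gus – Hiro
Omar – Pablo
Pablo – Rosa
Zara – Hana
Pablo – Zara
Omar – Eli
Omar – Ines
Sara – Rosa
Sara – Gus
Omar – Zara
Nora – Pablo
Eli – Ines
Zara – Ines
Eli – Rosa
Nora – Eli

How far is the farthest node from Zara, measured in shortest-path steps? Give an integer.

5

Distances from Zara: Eli:1, Gus:4, Hana:1, Hiro:5, Ines:1, Nora:2, Omar:1, Pablo:1, Rosa:2, Sara:3.
The largest is 5 (to Hiro), so the eccentricity of Zara is 5.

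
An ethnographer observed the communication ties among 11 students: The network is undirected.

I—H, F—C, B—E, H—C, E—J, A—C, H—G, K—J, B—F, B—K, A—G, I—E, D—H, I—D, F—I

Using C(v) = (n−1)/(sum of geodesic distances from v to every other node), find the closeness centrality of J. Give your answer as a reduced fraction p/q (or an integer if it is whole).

Distances from J: A:5, B:2, C:4, D:3, E:1, F:3, G:4, H:3, I:2, K:1. Sum = 28.
n = 11, so closeness = 10/28 = 5/14.

5/14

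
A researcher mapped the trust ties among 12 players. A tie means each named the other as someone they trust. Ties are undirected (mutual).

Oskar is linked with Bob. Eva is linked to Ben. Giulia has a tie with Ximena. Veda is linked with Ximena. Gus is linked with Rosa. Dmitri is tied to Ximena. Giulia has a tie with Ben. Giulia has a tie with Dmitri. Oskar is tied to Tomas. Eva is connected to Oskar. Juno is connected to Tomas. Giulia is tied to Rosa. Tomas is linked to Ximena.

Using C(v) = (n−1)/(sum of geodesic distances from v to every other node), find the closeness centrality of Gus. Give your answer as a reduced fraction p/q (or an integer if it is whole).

11/40

Distances from Gus: Ben:3, Bob:6, Dmitri:3, Eva:4, Giulia:2, Juno:5, Oskar:5, Rosa:1, Tomas:4, Veda:4, Ximena:3. Sum = 40.
n = 12, so closeness = 11/40.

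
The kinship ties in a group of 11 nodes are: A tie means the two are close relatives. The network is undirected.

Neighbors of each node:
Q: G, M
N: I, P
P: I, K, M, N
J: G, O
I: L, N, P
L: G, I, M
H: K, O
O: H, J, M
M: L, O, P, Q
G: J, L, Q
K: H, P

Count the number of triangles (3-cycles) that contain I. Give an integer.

I's neighbors: L, N, and P.
Neighbor pairs that are themselves tied: I–N–P. Each forms one triangle with I, for 1 in total.

1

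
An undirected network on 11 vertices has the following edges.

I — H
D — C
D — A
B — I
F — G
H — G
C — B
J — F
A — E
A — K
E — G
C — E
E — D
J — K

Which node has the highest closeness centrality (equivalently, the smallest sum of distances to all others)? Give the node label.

Farness (sum of distances to all others) for each node — A:22, B:27, C:22, D:21, E:18, F:24, G:19, H:24, I:28, J:28, K:27.
The smallest farness is 18, for E, so E has the highest closeness.

E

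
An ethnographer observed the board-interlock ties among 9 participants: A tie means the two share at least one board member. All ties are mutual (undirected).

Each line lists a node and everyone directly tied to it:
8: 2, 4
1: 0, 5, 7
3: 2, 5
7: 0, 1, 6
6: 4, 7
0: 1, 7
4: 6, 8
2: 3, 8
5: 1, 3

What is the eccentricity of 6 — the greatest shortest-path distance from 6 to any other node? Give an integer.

4

Distances from 6: 0:2, 1:2, 2:3, 3:4, 4:1, 5:3, 7:1, 8:2.
The largest is 4 (to 3), so the eccentricity of 6 is 4.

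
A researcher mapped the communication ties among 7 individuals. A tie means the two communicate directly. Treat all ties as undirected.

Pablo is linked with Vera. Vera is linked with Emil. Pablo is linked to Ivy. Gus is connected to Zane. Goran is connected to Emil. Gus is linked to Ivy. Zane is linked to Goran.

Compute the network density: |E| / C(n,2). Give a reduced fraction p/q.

1/3

There are 7 edges and 7 nodes, so the maximum possible is C(7,2) = 21.
Density = 7/21 = 1/3.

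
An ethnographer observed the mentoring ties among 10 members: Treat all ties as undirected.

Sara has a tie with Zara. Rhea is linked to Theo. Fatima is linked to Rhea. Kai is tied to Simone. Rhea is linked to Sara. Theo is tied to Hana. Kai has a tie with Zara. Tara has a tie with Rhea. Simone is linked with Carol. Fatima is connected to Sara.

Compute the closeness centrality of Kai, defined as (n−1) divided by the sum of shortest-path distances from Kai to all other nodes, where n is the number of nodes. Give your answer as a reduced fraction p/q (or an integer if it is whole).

Distances from Kai: Carol:2, Fatima:3, Hana:5, Rhea:3, Sara:2, Simone:1, Tara:4, Theo:4, Zara:1. Sum = 25.
n = 10, so closeness = 9/25.

9/25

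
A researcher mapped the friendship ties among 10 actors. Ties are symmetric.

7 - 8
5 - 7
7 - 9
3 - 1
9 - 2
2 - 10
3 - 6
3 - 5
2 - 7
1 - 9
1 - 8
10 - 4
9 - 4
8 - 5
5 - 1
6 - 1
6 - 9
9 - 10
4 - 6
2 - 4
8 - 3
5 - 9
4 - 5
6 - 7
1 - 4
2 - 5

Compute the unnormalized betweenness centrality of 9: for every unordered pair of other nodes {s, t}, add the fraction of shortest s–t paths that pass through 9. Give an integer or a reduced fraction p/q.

142/35

Pairs whose geodesics pass through 9 — 2–1: 1/3; 2–6: 1/3; 5–6: 1/5; 5–10: 1/3; 1–7: 1/4; 1–10: 1/2; 6–10: 1/2; 7–4: 1/4; 7–10: 1/2; 8–10: 3/7; 10–3: 3/7.
All other pairs contribute 0.
Summing the contributions gives betweenness(9) = 142/35.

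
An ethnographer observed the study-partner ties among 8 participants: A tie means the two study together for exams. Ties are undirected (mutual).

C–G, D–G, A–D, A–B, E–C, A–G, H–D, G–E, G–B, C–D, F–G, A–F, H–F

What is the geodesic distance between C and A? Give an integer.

One shortest route is C – D – A, which uses 2 edges, and C and A are not directly tied, so nothing shorter exists. So d(C,A) = 2.

2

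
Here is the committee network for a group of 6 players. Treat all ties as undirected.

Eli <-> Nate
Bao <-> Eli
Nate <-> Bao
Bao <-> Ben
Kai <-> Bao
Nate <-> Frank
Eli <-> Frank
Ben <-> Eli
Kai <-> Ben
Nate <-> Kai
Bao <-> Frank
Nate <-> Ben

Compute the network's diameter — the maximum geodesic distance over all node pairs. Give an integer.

2

Eccentricity of each node (its greatest distance to any other): Bao:1, Ben:2, Eli:2, Frank:2, Kai:2, Nate:1.
The maximum eccentricity is 2, realized for instance by the pair Frank–Kai via Frank – Bao – Kai. So the diameter is 2.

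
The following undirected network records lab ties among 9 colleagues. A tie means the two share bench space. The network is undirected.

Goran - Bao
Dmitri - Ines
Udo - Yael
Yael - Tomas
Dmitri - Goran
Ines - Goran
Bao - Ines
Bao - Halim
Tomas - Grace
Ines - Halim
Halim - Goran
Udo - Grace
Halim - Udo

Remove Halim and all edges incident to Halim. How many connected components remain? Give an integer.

Without Halim, the remaining ties split the others into: {Bao, Dmitri, Goran, Ines}; {Grace, Tomas, Udo, Yael}.
That's 2 separate components.

2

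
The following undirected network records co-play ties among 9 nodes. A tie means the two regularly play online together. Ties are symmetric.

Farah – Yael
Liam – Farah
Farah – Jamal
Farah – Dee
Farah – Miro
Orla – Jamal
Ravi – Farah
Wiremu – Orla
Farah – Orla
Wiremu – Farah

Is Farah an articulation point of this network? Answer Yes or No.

Removing Farah leaves {Dee} with no path to {Yael}, so the network splits into 6 components. Farah is a cut vertex.

Yes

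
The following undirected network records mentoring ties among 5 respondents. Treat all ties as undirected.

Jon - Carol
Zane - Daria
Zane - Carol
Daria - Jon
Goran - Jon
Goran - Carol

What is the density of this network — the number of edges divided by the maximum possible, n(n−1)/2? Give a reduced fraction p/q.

There are 6 edges and 5 nodes, so the maximum possible is C(5,2) = 10.
Density = 6/10 = 3/5.

3/5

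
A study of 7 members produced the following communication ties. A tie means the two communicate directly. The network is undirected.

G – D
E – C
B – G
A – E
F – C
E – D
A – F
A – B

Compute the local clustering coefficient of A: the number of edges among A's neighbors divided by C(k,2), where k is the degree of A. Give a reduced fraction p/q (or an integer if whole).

A's neighbors: B, E, and F (k = 3).
Possible neighbor pairs: C(3,2) = 3. Edges among them: none → e = 0.
Clustering(A) = 0/3 = 0.

0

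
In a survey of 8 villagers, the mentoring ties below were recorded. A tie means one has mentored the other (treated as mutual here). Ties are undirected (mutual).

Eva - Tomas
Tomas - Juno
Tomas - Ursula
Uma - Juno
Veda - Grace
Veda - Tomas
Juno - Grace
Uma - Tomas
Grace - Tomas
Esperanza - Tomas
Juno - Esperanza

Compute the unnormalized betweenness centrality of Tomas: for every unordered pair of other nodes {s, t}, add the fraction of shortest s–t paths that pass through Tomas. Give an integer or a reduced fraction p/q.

15

Pairs whose geodesics pass through Tomas — Veda–Uma: 1; Veda–Ursula: 1; Veda–Eva: 1; Veda–Esperanza: 1; Veda–Juno: 1/2; Uma–Ursula: 1; Uma–Eva: 1; Uma–Esperanza: 1/2; Uma–Grace: 1/2; Ursula–Eva: 1; Ursula–Esperanza: 1; Ursula–Juno: 1; Ursula–Grace: 1; Eva–Esperanza: 1 … (+3 more pairs).
All other pairs contribute 0.
Summing the contributions gives betweenness(Tomas) = 15.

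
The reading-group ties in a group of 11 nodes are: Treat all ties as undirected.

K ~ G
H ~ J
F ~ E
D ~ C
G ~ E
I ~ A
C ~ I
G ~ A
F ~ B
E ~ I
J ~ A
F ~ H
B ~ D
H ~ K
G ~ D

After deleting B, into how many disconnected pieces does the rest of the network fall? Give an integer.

B's neighbors (D and F) remain reachable from one another through other ties, so the rest of the network stays in one piece.

1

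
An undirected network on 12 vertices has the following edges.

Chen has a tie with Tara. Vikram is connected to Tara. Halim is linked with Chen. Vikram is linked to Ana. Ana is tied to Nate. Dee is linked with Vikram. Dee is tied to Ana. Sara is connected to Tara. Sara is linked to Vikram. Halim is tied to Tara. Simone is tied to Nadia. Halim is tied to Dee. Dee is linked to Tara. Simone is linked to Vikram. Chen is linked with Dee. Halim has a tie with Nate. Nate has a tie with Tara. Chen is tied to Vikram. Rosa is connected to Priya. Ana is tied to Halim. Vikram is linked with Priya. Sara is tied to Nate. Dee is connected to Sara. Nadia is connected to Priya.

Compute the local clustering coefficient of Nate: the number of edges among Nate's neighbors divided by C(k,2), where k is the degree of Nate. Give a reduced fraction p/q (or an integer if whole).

Nate's neighbors: Ana, Halim, Sara, and Tara (k = 4).
Possible neighbor pairs: C(4,2) = 6. Edges among them: Ana–Halim, Halim–Tara, Sara–Tara → e = 3.
Clustering(Nate) = 3/6 = 1/2.

1/2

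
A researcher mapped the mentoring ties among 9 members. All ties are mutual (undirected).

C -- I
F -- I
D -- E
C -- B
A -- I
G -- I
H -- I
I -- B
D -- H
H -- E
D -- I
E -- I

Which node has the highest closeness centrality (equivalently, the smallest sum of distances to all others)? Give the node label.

Farness (sum of distances to all others) for each node — A:15, B:14, C:14, D:13, E:13, F:15, G:15, H:13, I:8.
The smallest farness is 8, for I, so I has the highest closeness.

I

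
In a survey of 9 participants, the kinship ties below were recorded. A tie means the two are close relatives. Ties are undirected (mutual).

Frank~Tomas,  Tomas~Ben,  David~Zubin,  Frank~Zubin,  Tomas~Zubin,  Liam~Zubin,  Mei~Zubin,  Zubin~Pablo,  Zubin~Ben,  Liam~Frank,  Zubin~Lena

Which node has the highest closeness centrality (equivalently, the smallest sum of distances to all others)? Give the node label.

Farness (sum of distances to all others) for each node — Ben:14, David:15, Frank:13, Lena:15, Liam:14, Mei:15, Pablo:15, Tomas:13, Zubin:8.
The smallest farness is 8, for Zubin, so Zubin has the highest closeness.

Zubin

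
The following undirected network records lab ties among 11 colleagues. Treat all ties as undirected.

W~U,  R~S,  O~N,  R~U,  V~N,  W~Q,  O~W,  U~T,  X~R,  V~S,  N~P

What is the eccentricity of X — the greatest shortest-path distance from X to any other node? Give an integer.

Distances from X: N:4, O:4, P:5, Q:4, R:1, S:2, T:3, U:2, V:3, W:3.
The largest is 5 (to P), so the eccentricity of X is 5.

5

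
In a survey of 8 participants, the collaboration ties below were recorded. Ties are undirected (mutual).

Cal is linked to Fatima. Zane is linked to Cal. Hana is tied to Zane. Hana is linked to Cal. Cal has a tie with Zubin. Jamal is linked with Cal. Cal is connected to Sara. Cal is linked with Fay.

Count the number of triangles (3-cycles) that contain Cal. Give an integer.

Cal's neighbors: Fatima, Fay, Hana, Jamal, Sara, Zane, and Zubin.
Neighbor pairs that are themselves tied: Cal–Hana–Zane. Each forms one triangle with Cal, for 1 in total.

1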